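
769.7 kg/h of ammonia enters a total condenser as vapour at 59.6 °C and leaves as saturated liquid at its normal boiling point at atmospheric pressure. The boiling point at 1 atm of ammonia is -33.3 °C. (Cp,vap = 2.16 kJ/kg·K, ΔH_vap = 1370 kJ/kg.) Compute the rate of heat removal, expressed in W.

vapour 59.6→-33.3 °C: -200.66 kJ/kg
condensation at -33.3 °C: -1370 kJ/kg
Δh = -200.66 + -1370 = -1570.7 kJ/kg
Q = ṁ·Δh = 769.7 kg/h × -1570.7 kJ/kg = -1.2089e+06 kJ/h
|Q| = 335.82 kW = 335820 W

Q_c = 336000 W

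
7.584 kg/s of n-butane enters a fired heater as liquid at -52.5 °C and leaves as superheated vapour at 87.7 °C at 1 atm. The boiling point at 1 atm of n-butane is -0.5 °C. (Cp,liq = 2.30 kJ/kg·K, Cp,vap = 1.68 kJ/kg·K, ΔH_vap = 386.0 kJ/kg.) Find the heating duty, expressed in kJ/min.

Q = 297000 kJ/min

liquid -52.5→-0.5 °C: 119.6 kJ/kg
vaporisation at -0.5 °C: 386 kJ/kg
vapour -0.5→87.7 °C: 148.18 kJ/kg
Δh = 119.6 + 386 + 148.18 = 653.78 kJ/kg
Q = ṁ·Δh = 7.584 kg/s × 653.78 kJ/kg = 4958.2 kJ/s
|Q| = 4958.2 kW = 297490 kJ/min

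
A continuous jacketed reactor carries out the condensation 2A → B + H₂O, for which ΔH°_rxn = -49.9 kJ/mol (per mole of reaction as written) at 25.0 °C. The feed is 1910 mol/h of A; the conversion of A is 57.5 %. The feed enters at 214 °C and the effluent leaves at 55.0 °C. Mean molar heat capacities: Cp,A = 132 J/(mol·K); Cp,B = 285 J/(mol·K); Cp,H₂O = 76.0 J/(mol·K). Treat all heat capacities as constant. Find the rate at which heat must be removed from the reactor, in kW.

Q_out = 18.3 kW

Extent of reaction ξ = 0.575 × 1910 / 2 = 549.12 mol/h
Reaction term: ξ·ΔH°_rxn = 549.12 × -49.9 = -27401 kJ/h
Sensible, feed 214→25 °C: -47651 kJ/h
Outlet flows (mol/h): A 811.75, B 549.12, H₂O 549.12
Sensible, products 25→55.0 °C: 9161.6 kJ/h
Q = ΔH = -65890 kJ/h = -18.303 kW
Heat removed = 18.303 kW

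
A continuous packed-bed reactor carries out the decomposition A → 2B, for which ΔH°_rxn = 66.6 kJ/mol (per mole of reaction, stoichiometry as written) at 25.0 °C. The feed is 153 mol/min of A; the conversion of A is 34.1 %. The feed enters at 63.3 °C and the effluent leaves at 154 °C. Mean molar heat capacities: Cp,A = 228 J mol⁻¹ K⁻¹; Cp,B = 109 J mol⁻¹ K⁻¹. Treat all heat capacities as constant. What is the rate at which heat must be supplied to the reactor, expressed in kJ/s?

Q_in = 110 kJ/s

Extent of reaction ξ = 0.341 × 153 = 52.173 mol/min
Reaction term: ξ·ΔH°_rxn = 52.173 × 66.6 = 3474.7 kJ/min
Sensible, feed 63.3→25 °C: -1336.1 kJ/min
Outlet flows (mol/min): A 100.83, B 104.35
Sensible, products 25→154 °C: 4432.7 kJ/min
Q = ΔH = 6571.4 kJ/min = 109.52 kW
Heat supplied = 109.52 kJ/s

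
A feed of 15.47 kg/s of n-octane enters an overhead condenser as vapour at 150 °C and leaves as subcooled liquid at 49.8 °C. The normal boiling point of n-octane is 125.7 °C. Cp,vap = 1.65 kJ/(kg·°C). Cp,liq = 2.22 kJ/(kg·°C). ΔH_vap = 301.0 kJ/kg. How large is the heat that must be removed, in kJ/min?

vapour 150→125.7 °C: -40.095 kJ/kg
condensation at 125.7 °C: -301 kJ/kg
liquid 125.7→49.8 °C: -168.5 kJ/kg
Δh = -40.095 + -301 + -168.5 = -509.59 kJ/kg
Q = ṁ·Δh = 15.47 kg/s × -509.59 kJ/kg = -7883.4 kJ/s
|Q| = 7883.4 kW = 473000 kJ/min

Q_c = 473000 kJ/min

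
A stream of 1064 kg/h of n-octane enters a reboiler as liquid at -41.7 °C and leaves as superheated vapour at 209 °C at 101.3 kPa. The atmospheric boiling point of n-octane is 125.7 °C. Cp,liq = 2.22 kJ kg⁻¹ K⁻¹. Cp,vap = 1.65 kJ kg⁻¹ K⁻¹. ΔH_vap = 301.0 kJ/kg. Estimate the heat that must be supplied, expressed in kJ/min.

liquid -41.7→125.7 °C: 371.63 kJ/kg
vaporisation at 125.7 °C: 301 kJ/kg
vapour 125.7→209 °C: 137.44 kJ/kg
Δh = 371.63 + 301 + 137.44 = 810.07 kJ/kg
Q = ṁ·Δh = 1064 kg/h × 810.07 kJ/kg = 861920 kJ/h
|Q| = 239.42 kW = 14365 kJ/min

Q = 14400 kJ/min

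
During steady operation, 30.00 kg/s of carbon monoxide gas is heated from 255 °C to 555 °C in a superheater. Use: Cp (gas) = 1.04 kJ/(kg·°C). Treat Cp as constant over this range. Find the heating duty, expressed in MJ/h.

Q = 33700 MJ/h

Q = ṁ·Cp·ΔT = 30.00 × 1.04 × (555 − 255) = 9360 kJ/s
Heating duty = 33696 MJ/h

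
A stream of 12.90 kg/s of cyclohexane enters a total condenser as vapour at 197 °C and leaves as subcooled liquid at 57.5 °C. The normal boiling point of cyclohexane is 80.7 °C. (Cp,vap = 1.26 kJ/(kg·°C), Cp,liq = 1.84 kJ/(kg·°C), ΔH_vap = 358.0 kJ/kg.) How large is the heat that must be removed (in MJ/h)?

vapour 197→80.7 °C: -146.54 kJ/kg
condensation at 80.7 °C: -358 kJ/kg
liquid 80.7→57.5 °C: -42.688 kJ/kg
Δh = -146.54 + -358 + -42.688 = -547.23 kJ/kg
Q = ṁ·Δh = 12.90 kg/s × -547.23 kJ/kg = -7059.2 kJ/s
|Q| = 7059.2 kW = 25413 MJ/h

Q_c = 25400 MJ/h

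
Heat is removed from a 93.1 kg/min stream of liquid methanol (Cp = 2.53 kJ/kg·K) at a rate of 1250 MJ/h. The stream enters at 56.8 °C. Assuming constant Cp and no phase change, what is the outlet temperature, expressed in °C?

T_out = -31.6 °C

Q = 1250 MJ/h = 20833 kJ/min
ΔT = Q/(ṁ·Cp) = 20833/(93.1×2.53) = 88.448 K
T_out = 56.8 − 88.448 = -31.648 °C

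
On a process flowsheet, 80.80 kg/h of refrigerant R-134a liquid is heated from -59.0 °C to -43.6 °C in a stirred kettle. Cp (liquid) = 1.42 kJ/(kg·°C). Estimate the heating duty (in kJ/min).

Q = ṁ·Cp·ΔT = 80.80 × 1.42 × (-43.6 − -59.0) = 1766.9 kJ/h
Converting: 1766.9 / 3600 s = 0.49082 kW
Heating duty = 29.449 kJ/min

Q = 29.4 kJ/min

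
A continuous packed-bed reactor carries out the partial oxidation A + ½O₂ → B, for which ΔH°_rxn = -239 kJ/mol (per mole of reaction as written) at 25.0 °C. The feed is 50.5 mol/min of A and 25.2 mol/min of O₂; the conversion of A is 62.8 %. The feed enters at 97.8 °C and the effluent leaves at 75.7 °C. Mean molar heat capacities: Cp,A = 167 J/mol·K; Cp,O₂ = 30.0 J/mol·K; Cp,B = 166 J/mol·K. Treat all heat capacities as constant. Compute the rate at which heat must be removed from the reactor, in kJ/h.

Extent of reaction ξ = 0.628 × 50.5 = 31.714 mol/min
Reaction term: ξ·ΔH°_rxn = 31.714 × -239 = -7579.6 kJ/min
Sensible, feed 97.8→25 °C: -669 kJ/min
Outlet flows (mol/min): A 18.786, O₂ 9.343, B 31.714
Sensible, products 25→75.7 °C: 440.18 kJ/min
Q = ΔH = -7808.5 kJ/min = -130.14 kW
Heat removed = 468510 kJ/h

Q_out = 469000 kJ/h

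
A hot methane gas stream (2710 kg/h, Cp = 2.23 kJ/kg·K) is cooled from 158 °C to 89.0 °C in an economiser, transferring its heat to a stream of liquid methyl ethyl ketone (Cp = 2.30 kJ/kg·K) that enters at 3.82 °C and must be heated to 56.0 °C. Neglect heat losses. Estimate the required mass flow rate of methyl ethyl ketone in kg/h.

Heat released by hot stream: Q = 2710 × 2.23 × (158 − 89.0) = 416990 kJ/h
Energy balance on cold side (adiabatic exchanger): Q = ṁ_c·Cp_c·(T_c,out − T_c,in)
ṁ_c = 416990 / [2.30 × (56.0 − 3.82)] = 3474.5 kg/h

ṁ_c = 3470 kg/h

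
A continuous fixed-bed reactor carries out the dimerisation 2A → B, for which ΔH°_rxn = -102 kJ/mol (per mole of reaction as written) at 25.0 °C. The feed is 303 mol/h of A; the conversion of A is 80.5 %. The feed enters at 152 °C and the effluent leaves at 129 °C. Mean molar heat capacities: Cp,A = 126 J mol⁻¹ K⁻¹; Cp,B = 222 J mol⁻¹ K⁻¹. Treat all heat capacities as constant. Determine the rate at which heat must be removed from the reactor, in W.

Q_out = 3810 W

Extent of reaction ξ = 0.805 × 303 / 2 = 121.96 mol/h
Reaction term: ξ·ΔH°_rxn = 121.96 × -102 = -12440 kJ/h
Sensible, feed 152→25 °C: -4848.6 kJ/h
Outlet flows (mol/h): A 59.085, B 121.96
Sensible, products 25→129 °C: 3590 kJ/h
Q = ΔH = -13698 kJ/h = -3.8051 kW
Heat removed = 3805.1 W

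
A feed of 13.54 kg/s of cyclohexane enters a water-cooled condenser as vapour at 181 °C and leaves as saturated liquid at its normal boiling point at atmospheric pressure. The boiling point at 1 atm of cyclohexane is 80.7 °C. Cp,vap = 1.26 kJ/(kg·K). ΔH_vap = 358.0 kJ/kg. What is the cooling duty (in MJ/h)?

vapour 181→80.7 °C: -126.38 kJ/kg
condensation at 80.7 °C: -358 kJ/kg
Δh = -126.38 + -358 = -484.38 kJ/kg
Q = ṁ·Δh = 13.54 kg/s × -484.38 kJ/kg = -6558.5 kJ/s
|Q| = 6558.5 kW = 23611 MJ/h

Q_c = 23600 MJ/h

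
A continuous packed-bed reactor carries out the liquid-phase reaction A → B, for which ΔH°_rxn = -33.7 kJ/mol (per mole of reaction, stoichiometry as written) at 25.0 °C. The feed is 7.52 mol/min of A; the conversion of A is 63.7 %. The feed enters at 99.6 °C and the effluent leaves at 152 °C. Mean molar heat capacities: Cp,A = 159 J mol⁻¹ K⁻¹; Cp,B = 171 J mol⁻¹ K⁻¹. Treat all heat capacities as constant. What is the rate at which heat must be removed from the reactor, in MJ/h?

Q_out = 5.49 MJ/h

Extent of reaction ξ = 0.637 × 7.52 = 4.7902 mol/min
Reaction term: ξ·ΔH°_rxn = 4.7902 × -33.7 = -161.43 kJ/min
Sensible, feed 99.6→25 °C: -89.198 kJ/min
Outlet flows (mol/min): A 2.7298, B 4.7902
Sensible, products 25→152 °C: 159.15 kJ/min
Q = ΔH = -91.477 kJ/min = -1.5246 kW
Heat removed = 5.4886 MJ/h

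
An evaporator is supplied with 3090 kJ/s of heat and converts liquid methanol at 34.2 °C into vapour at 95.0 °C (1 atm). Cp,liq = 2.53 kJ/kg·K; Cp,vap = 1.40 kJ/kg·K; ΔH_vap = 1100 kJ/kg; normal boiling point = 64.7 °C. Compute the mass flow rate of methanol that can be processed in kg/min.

ṁ = 152 kg/min

Δh = 2.53×(64.7−34.2) + 1100 + 1.40×(95.0−64.7) = 1219.6 kJ/kg
Q = 3090 kJ/s = 3090 kJ/s = 185400 kJ/min
ṁ = Q/Δh = 185400 / 1219.6 = 152.02 kg/min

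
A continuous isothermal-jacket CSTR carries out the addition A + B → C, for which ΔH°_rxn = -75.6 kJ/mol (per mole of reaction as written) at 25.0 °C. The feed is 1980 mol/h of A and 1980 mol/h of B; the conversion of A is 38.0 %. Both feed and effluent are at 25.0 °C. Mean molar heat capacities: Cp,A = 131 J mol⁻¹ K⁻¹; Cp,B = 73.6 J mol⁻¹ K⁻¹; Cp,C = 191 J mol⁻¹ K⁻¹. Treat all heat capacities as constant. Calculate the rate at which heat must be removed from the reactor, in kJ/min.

Q_out = 948 kJ/min

Extent of reaction ξ = 0.380 × 1980 = 752.4 mol/h
Reaction term: ξ·ΔH°_rxn = 752.4 × -75.6 = -56881 kJ/h
Q = ΔH = -56881 kJ/h = -15.8 kW
Heat removed = 948.02 kJ/min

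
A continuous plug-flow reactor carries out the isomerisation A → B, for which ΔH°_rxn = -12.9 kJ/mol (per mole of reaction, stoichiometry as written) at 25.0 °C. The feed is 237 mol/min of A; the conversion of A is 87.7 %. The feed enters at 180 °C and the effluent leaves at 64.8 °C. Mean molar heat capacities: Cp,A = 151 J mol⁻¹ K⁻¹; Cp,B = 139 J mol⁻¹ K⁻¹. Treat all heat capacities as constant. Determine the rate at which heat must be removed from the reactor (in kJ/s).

Extent of reaction ξ = 0.877 × 237 = 207.85 mol/min
Reaction term: ξ·ΔH°_rxn = 207.85 × -12.9 = -2681.3 kJ/min
Sensible, feed 180→25 °C: -5547 kJ/min
Outlet flows (mol/min): A 29.151, B 207.85
Sensible, products 25→64.8 °C: 1325.1 kJ/min
Q = ΔH = -6903.2 kJ/min = -115.05 kW
Heat removed = 115.05 kJ/s

Q_out = 115 kJ/s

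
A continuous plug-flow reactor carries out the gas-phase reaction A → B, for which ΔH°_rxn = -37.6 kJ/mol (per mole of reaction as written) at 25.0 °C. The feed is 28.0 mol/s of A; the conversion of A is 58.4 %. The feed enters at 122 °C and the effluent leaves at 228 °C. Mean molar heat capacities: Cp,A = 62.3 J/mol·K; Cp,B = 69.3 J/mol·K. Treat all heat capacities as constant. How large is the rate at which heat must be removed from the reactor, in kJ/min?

Extent of reaction ξ = 0.584 × 28.0 = 16.352 mol/s
Reaction term: ξ·ΔH°_rxn = 16.352 × -37.6 = -614.84 kJ/s
Sensible, feed 122→25 °C: -169.21 kJ/s
Outlet flows (mol/s): A 11.648, B 16.352
Sensible, products 25→228 °C: 377.35 kJ/s
Q = ΔH = -406.69 kJ/s = -406.69 kW
Heat removed = 24402 kJ/min

Q_out = 24400 kJ/min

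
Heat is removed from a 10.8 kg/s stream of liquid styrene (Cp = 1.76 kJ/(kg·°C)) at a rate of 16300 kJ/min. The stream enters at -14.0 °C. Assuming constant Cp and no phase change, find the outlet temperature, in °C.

T_out = -28.3 °C

Q = 16300 kJ/min = 271.67 kJ/s
ΔT = Q/(ṁ·Cp) = 271.67/(10.8×1.76) = 14.292 K
T_out = -14.0 − 14.292 = -28.292 °C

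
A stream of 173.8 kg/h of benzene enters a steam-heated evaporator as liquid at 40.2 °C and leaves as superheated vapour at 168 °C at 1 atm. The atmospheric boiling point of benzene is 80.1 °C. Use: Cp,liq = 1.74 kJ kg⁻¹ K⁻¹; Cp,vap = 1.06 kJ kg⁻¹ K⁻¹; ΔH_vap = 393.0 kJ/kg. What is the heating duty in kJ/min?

Q = 1610 kJ/min

liquid 40.2→80.1 °C: 69.426 kJ/kg
vaporisation at 80.1 °C: 393 kJ/kg
vapour 80.1→168 °C: 93.174 kJ/kg
Δh = 69.426 + 393 + 93.174 = 555.6 kJ/kg
Q = ṁ·Δh = 173.8 kg/h × 555.6 kJ/kg = 96563 kJ/h
|Q| = 26.823 kW = 1609.4 kJ/min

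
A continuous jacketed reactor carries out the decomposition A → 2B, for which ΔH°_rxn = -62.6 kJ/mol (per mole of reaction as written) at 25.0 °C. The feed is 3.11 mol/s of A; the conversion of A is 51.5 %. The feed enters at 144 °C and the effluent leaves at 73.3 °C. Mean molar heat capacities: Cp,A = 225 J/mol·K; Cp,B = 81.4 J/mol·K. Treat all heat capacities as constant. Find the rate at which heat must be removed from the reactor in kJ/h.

Extent of reaction ξ = 0.515 × 3.11 = 1.6017 mol/s
Reaction term: ξ·ΔH°_rxn = 1.6017 × -62.6 = -100.26 kJ/s
Sensible, feed 144→25 °C: -83.27 kJ/s
Outlet flows (mol/s): A 1.5083, B 3.2033
Sensible, products 25→73.3 °C: 28.986 kJ/s
Q = ΔH = -154.55 kJ/s = -154.55 kW
Heat removed = 556370 kJ/h

Q_out = 556000 kJ/h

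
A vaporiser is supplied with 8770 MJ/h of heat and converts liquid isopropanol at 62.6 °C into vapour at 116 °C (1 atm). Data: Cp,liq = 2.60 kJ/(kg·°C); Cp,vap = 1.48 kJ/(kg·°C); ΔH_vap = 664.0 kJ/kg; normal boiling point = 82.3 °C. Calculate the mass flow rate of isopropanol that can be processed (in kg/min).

Δh = 2.60×(82.3−62.6) + 664.0 + 1.48×(116−82.3) = 765.1 kJ/kg
Q = 8770 MJ/h = 2436.1 kJ/s = 146170 kJ/min
ṁ = Q/Δh = 146170 / 765.1 = 191.04 kg/min

ṁ = 191 kg/min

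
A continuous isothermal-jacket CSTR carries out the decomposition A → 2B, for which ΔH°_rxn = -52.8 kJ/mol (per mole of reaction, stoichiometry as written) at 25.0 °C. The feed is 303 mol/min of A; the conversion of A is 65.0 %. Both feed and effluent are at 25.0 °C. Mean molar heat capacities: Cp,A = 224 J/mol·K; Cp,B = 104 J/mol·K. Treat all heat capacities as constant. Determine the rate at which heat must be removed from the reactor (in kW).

Q_out = 173 kW

Extent of reaction ξ = 0.650 × 303 = 196.95 mol/min
Reaction term: ξ·ΔH°_rxn = 196.95 × -52.8 = -10399 kJ/min
Q = ΔH = -10399 kJ/min = -173.32 kW
Heat removed = 173.32 kW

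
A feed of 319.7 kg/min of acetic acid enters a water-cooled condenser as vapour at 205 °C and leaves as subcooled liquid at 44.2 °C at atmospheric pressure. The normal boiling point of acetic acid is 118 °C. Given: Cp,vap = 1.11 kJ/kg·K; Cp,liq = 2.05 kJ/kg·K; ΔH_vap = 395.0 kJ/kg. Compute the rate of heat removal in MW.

Q_c = 3.43 MW

vapour 205→118 °C: -96.57 kJ/kg
condensation at 118 °C: -395 kJ/kg
liquid 118→44.2 °C: -151.29 kJ/kg
Δh = -96.57 + -395 + -151.29 = -642.86 kJ/kg
Q = ṁ·Δh = 319.7 kg/min × -642.86 kJ/kg = -205520 kJ/min
|Q| = 3425.4 kW = 3.4254 MW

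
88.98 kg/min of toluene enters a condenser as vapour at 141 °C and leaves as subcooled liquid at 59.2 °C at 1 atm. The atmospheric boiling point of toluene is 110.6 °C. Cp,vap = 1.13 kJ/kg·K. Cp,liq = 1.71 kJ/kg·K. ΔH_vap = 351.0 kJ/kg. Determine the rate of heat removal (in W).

Q_c = 702000 W

vapour 141→110.6 °C: -34.352 kJ/kg
condensation at 110.6 °C: -351 kJ/kg
liquid 110.6→59.2 °C: -87.894 kJ/kg
Δh = -34.352 + -351 + -87.894 = -473.25 kJ/kg
Q = ṁ·Δh = 88.98 kg/min × -473.25 kJ/kg = -42109 kJ/min
|Q| = 701.82 kW = 701820 W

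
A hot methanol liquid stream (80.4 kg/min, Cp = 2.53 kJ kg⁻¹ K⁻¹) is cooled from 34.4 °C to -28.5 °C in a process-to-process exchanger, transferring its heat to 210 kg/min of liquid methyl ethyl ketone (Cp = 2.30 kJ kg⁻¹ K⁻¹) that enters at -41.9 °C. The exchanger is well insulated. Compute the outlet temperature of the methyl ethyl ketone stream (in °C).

T_c,out = -15.4 °C

Heat released by hot stream: Q = 80.4 × 2.53 × (34.4 − -28.5) = 12795 kJ/min
Energy balance on cold side (adiabatic exchanger): Q = ṁ_c·Cp_c·(T_c,out − T_c,in)
T_c,out = -41.9 + 12795/(210 × 2.30) = -15.41 °C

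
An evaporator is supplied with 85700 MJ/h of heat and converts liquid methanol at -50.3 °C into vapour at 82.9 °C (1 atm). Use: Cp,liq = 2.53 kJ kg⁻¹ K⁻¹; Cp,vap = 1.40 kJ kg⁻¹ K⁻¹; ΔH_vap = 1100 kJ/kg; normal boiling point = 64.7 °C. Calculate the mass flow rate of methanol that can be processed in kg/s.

Δh = 2.53×(64.7−-50.3) + 1100 + 1.40×(82.9−64.7) = 1416.4 kJ/kg
Q = 85700 MJ/h = 23806 kJ/s = 23806 kJ/s
ṁ = Q/Δh = 23806 / 1416.4 = 16.807 kg/s

ṁ = 16.8 kg/s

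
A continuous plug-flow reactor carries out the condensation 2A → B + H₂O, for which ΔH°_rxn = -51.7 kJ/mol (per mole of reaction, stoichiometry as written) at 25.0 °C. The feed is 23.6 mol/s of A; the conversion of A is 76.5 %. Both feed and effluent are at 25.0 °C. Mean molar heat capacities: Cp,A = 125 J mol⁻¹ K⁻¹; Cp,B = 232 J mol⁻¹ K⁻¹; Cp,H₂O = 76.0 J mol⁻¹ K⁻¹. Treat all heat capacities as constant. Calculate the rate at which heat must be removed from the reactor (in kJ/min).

Extent of reaction ξ = 0.765 × 23.6 / 2 = 9.027 mol/s
Reaction term: ξ·ΔH°_rxn = 9.027 × -51.7 = -466.7 kJ/s
Q = ΔH = -466.7 kJ/s = -466.7 kW
Heat removed = 28002 kJ/min

Q_out = 28000 kJ/min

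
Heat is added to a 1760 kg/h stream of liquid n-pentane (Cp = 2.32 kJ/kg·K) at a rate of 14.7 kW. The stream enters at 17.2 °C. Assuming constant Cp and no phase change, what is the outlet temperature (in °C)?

T_out = 30.2 °C

Q = 14.7 kW = 52920 kJ/h
ΔT = Q/(ṁ·Cp) = 52920/(1760×2.32) = 12.96 K
T_out = 17.2 + 12.96 = 30.16 °C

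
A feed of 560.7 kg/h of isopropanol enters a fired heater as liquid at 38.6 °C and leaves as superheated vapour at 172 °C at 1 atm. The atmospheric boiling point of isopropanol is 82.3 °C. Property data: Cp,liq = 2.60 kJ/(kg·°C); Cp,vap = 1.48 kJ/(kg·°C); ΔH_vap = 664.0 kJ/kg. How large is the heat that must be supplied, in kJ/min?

liquid 38.6→82.3 °C: 113.62 kJ/kg
vaporisation at 82.3 °C: 664 kJ/kg
vapour 82.3→172 °C: 132.76 kJ/kg
Δh = 113.62 + 664 + 132.76 = 910.38 kJ/kg
Q = ṁ·Δh = 560.7 kg/h × 910.38 kJ/kg = 510450 kJ/h
|Q| = 141.79 kW = 8507.5 kJ/min

Q = 8510 kJ/min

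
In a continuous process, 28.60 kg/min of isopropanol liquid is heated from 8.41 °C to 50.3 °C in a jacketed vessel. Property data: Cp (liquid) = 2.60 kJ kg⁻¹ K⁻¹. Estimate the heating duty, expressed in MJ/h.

Q = ṁ·Cp·ΔT = 28.60 × 2.60 × (50.3 − 8.41) = 3114.9 kJ/min
Converting: 3114.9 / 60 s = 51.916 kW
Heating duty = 186.9 MJ/h

Q = 187 MJ/h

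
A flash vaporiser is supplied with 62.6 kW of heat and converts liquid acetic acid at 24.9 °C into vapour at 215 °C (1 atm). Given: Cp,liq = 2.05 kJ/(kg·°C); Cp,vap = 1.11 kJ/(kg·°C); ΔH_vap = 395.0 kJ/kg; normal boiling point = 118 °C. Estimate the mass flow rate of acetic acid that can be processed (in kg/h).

ṁ = 325 kg/h

Δh = 2.05×(118−24.9) + 395.0 + 1.11×(215−118) = 693.53 kJ/kg
Q = 62.6 kW = 62.6 kJ/s = 225360 kJ/h
ṁ = Q/Δh = 225360 / 693.53 = 324.95 kg/h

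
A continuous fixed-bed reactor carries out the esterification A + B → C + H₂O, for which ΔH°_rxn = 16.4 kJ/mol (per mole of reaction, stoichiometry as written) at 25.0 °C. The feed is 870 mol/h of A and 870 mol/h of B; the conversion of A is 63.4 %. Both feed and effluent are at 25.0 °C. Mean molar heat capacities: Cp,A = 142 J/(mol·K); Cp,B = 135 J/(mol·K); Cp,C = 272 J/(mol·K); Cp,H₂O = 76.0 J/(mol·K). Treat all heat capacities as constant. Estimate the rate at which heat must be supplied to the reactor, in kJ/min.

Extent of reaction ξ = 0.634 × 870 = 551.58 mol/h
Reaction term: ξ·ΔH°_rxn = 551.58 × 16.4 = 9045.9 kJ/h
Q = ΔH = 9045.9 kJ/h = 2.5128 kW
Heat supplied = 150.77 kJ/min

Q_in = 151 kJ/min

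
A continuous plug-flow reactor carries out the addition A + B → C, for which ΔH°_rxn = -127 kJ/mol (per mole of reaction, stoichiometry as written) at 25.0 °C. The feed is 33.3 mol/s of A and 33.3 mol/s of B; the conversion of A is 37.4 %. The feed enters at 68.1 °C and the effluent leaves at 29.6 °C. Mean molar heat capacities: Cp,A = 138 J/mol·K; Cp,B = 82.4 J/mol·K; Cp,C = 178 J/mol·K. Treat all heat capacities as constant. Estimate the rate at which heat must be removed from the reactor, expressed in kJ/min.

Q_out = 112000 kJ/min

Extent of reaction ξ = 0.374 × 33.3 = 12.454 mol/s
Reaction term: ξ·ΔH°_rxn = 12.454 × -127 = -1581.7 kJ/s
Sensible, feed 68.1→25 °C: -316.32 kJ/s
Outlet flows (mol/s): A 20.846, B 20.846, C 12.454
Sensible, products 25→29.6 °C: 31.332 kJ/s
Q = ΔH = -1866.7 kJ/s = -1866.7 kW
Heat removed = 112000 kJ/min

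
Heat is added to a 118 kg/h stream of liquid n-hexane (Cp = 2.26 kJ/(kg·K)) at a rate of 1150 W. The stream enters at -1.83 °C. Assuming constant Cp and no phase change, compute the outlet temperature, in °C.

Q = 1150 W = 4140 kJ/h
ΔT = Q/(ṁ·Cp) = 4140/(118×2.26) = 15.524 K
T_out = -1.83 + 15.524 = 13.694 °C

T_out = 13.7 °C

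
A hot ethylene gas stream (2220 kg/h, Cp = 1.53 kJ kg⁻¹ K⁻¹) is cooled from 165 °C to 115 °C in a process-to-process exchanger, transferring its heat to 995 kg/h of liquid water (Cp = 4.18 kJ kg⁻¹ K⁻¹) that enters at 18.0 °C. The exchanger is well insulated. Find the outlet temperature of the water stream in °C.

T_c,out = 58.8 °C

Heat released by hot stream: Q = 2220 × 1.53 × (165 − 115) = 169830 kJ/h
Energy balance on cold side (adiabatic exchanger): Q = ṁ_c·Cp_c·(T_c,out − T_c,in)
T_c,out = 18.0 + 169830/(995 × 4.18) = 58.833 °C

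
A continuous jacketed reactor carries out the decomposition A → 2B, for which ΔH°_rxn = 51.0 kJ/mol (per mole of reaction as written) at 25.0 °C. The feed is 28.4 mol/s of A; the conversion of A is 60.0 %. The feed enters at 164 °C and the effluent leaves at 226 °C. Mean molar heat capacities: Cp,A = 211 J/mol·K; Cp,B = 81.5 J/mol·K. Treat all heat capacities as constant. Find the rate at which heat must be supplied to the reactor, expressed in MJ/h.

Extent of reaction ξ = 0.600 × 28.4 = 17.04 mol/s
Reaction term: ξ·ΔH°_rxn = 17.04 × 51.0 = 869.04 kJ/s
Sensible, feed 164→25 °C: -832.94 kJ/s
Outlet flows (mol/s): A 11.36, B 34.08
Sensible, products 25→226 °C: 1040.1 kJ/s
Q = ΔH = 1076.2 kJ/s = 1076.2 kW
Heat supplied = 3874.2 MJ/h

Q_in = 3870 MJ/h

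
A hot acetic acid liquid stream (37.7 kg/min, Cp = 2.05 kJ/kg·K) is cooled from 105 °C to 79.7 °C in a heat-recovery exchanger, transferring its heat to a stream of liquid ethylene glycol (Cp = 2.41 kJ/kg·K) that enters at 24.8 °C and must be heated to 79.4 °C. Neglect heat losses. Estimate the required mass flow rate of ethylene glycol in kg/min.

Heat released by hot stream: Q = 37.7 × 2.05 × (105 − 79.7) = 1955.3 kJ/min
Energy balance on cold side (adiabatic exchanger): Q = ṁ_c·Cp_c·(T_c,out − T_c,in)
ṁ_c = 1955.3 / [2.41 × (79.4 − 24.8)] = 14.86 kg/min

ṁ_c = 14.9 kg/min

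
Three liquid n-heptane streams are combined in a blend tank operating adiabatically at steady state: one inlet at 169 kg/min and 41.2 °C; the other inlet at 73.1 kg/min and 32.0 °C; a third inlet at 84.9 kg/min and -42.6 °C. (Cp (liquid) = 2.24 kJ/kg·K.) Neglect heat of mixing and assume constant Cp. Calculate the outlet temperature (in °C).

T_out = 17.4 °C

Energy balance with Q = 0: Σ ṁᵢCp,ᵢ(T_out − Tᵢ) = 0
T_out = Σ ṁᵢCp,ᵢTᵢ / Σ ṁᵢCp,ᵢ
      = 12735 / 732.48 = 17.386 °C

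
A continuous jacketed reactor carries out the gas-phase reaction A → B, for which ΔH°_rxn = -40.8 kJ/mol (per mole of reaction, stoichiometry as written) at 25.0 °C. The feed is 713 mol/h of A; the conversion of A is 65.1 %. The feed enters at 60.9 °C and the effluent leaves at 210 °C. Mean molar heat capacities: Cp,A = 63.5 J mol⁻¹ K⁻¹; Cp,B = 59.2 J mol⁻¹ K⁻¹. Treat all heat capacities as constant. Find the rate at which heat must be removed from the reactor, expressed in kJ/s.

Extent of reaction ξ = 0.651 × 713 = 464.16 mol/h
Reaction term: ξ·ΔH°_rxn = 464.16 × -40.8 = -18938 kJ/h
Sensible, feed 60.9→25 °C: -1625.4 kJ/h
Outlet flows (mol/h): A 248.84, B 464.16
Sensible, products 25→210 °C: 8006.7 kJ/h
Q = ΔH = -12557 kJ/h = -3.4879 kW
Heat removed = 3.4879 kJ/s

Q_out = 3.49 kJ/s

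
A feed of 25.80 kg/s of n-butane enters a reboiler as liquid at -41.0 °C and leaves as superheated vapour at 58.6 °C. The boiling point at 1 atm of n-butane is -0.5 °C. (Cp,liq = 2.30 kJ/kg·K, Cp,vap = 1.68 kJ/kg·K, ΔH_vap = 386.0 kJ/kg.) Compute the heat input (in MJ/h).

Q = 53700 MJ/h

liquid -41.0→-0.5 °C: 93.15 kJ/kg
vaporisation at -0.5 °C: 386 kJ/kg
vapour -0.5→58.6 °C: 99.288 kJ/kg
Δh = 93.15 + 386 + 99.288 = 578.44 kJ/kg
Q = ṁ·Δh = 25.80 kg/s × 578.44 kJ/kg = 14924 kJ/s
|Q| = 14924 kW = 53725 MJ/h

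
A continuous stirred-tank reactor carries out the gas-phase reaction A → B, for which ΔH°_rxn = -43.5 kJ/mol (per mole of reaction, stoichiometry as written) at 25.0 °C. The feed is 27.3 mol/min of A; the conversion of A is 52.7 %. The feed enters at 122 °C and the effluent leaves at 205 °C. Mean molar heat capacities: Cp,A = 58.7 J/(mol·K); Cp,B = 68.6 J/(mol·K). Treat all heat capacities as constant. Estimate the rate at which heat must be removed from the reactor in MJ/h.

Extent of reaction ξ = 0.527 × 27.3 = 14.387 mol/min
Reaction term: ξ·ΔH°_rxn = 14.387 × -43.5 = -625.84 kJ/min
Sensible, feed 122→25 °C: -155.44 kJ/min
Outlet flows (mol/min): A 12.913, B 14.387
Sensible, products 25→205 °C: 314.09 kJ/min
Q = ΔH = -467.19 kJ/min = -7.7865 kW
Heat removed = 28.032 MJ/h

Q_out = 28.0 MJ/h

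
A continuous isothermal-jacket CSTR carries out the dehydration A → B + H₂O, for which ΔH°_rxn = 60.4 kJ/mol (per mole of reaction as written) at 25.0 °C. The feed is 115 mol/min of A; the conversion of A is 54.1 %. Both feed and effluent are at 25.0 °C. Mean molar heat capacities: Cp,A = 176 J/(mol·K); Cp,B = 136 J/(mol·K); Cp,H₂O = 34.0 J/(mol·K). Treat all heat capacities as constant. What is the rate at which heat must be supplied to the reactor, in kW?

Extent of reaction ξ = 0.541 × 115 = 62.215 mol/min
Reaction term: ξ·ΔH°_rxn = 62.215 × 60.4 = 3757.8 kJ/min
Q = ΔH = 3757.8 kJ/min = 62.63 kW
Heat supplied = 62.63 kW

Q_in = 62.6 kW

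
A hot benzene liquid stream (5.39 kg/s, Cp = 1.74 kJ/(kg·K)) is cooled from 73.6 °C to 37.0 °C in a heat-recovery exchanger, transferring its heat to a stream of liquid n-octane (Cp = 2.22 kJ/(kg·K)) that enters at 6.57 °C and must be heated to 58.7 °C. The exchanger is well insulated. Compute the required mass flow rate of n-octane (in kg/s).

ṁ_c = 2.97 kg/s

Heat released by hot stream: Q = 5.39 × 1.74 × (73.6 − 37.0) = 343.26 kJ/s
Energy balance on cold side (adiabatic exchanger): Q = ṁ_c·Cp_c·(T_c,out − T_c,in)
ṁ_c = 343.26 / [2.22 × (58.7 − 6.57)] = 2.966 kg/s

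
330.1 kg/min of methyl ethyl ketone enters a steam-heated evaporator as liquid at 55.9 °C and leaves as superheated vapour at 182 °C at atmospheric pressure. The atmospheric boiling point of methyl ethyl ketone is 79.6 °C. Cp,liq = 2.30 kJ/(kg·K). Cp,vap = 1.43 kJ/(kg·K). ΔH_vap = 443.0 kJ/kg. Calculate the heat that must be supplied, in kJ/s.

liquid 55.9→79.6 °C: 54.51 kJ/kg
vaporisation at 79.6 °C: 443 kJ/kg
vapour 79.6→182 °C: 146.43 kJ/kg
Δh = 54.51 + 443 + 146.43 = 643.94 kJ/kg
Q = ṁ·Δh = 330.1 kg/min × 643.94 kJ/kg = 212570 kJ/min
|Q| = 3542.8 kW

Q = 3540 kJ/s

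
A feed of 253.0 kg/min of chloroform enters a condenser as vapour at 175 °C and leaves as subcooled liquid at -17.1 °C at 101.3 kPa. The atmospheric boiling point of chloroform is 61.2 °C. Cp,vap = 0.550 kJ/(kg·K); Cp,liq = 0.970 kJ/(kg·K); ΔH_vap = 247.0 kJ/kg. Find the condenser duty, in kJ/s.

vapour 175→61.2 °C: -62.59 kJ/kg
condensation at 61.2 °C: -247 kJ/kg
liquid 61.2→-17.1 °C: -75.951 kJ/kg
Δh = -62.59 + -247 + -75.951 = -385.54 kJ/kg
Q = ṁ·Δh = 253.0 kg/min × -385.54 kJ/kg = -97542 kJ/min
|Q| = 1625.7 kW

Q_c = 1630 kJ/s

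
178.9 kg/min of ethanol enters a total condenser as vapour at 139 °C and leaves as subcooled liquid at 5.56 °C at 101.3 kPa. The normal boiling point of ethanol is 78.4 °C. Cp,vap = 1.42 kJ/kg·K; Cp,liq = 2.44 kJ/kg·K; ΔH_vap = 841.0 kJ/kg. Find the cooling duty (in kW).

Q_c = 3290 kW

vapour 139→78.4 °C: -86.052 kJ/kg
condensation at 78.4 °C: -841 kJ/kg
liquid 78.4→5.56 °C: -177.73 kJ/kg
Δh = -86.052 + -841 + -177.73 = -1104.8 kJ/kg
Q = ṁ·Δh = 178.9 kg/min × -1104.8 kJ/kg = -197650 kJ/min
|Q| = 3294.1 kW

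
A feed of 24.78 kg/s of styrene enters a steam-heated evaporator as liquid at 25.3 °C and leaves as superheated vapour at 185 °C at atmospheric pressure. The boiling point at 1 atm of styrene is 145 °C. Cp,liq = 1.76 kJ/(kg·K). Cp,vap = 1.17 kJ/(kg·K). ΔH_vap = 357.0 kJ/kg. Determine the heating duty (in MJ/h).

Q = 54800 MJ/h

liquid 25.3→145 °C: 210.67 kJ/kg
vaporisation at 145 °C: 357 kJ/kg
vapour 145→185 °C: 46.8 kJ/kg
Δh = 210.67 + 357 + 46.8 = 614.47 kJ/kg
Q = ṁ·Δh = 24.78 kg/s × 614.47 kJ/kg = 15227 kJ/s
|Q| = 15227 kW = 54816 MJ/h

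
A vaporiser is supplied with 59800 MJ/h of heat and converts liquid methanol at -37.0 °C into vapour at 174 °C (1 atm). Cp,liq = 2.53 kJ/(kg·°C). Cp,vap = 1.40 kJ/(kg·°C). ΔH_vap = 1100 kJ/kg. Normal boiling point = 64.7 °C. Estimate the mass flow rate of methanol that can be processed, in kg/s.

ṁ = 11.0 kg/s

Δh = 2.53×(64.7−-37.0) + 1100 + 1.40×(174−64.7) = 1510.3 kJ/kg
Q = 59800 MJ/h = 16611 kJ/s = 16611 kJ/s
ṁ = Q/Δh = 16611 / 1510.3 = 10.998 kg/s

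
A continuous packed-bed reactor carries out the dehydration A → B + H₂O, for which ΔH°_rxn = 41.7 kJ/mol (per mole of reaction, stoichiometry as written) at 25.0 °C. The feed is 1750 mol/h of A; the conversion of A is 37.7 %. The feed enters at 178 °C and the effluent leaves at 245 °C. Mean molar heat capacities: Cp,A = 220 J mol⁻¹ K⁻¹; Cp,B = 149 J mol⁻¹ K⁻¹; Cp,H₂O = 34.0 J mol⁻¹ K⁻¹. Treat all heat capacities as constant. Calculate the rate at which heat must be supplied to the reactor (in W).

Q_in = 13300 W

Extent of reaction ξ = 0.377 × 1750 = 659.75 mol/h
Reaction term: ξ·ΔH°_rxn = 659.75 × 41.7 = 27512 kJ/h
Sensible, feed 178→25 °C: -58905 kJ/h
Outlet flows (mol/h): A 1090.2, B 659.75, H₂O 659.75
Sensible, products 25→245 °C: 79330 kJ/h
Q = ΔH = 47936 kJ/h = 13.316 kW
Heat supplied = 13316 W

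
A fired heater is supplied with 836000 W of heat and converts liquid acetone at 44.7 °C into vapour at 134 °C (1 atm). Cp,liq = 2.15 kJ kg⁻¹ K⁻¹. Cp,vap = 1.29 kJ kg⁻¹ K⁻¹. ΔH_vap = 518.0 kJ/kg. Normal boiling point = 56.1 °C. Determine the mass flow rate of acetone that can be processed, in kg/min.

ṁ = 78.0 kg/min

Δh = 2.15×(56.1−44.7) + 518.0 + 1.29×(134−56.1) = 643 kJ/kg
Q = 836000 W = 836 kJ/s = 50160 kJ/min
ṁ = Q/Δh = 50160 / 643 = 78.009 kg/min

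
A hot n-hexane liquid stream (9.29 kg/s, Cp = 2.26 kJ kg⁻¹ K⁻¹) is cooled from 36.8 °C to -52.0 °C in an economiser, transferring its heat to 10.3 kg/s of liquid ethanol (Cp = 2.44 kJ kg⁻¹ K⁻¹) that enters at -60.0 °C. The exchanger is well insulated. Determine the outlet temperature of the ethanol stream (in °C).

Heat released by hot stream: Q = 9.29 × 2.26 × (36.8 − -52.0) = 1864.4 kJ/s
Energy balance on cold side (adiabatic exchanger): Q = ṁ_c·Cp_c·(T_c,out − T_c,in)
T_c,out = -60.0 + 1864.4/(10.3 × 2.44) = 14.184 °C

T_c,out = 14.2 °C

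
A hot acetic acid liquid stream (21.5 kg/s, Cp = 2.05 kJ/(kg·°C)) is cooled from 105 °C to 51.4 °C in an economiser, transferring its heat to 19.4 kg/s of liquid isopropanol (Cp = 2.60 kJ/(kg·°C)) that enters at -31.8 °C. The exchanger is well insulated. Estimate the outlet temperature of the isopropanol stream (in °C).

Heat released by hot stream: Q = 21.5 × 2.05 × (105 − 51.4) = 2362.4 kJ/s
Energy balance on cold side (adiabatic exchanger): Q = ṁ_c·Cp_c·(T_c,out − T_c,in)
T_c,out = -31.8 + 2362.4/(19.4 × 2.60) = 15.036 °C

T_c,out = 15.0 °C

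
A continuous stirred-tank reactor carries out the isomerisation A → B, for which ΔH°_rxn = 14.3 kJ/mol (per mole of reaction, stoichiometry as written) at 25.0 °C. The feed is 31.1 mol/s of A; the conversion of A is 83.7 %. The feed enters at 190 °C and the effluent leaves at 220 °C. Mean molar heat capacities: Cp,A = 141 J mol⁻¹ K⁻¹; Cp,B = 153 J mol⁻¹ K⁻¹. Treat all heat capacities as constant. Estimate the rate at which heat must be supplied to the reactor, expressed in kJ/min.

Extent of reaction ξ = 0.837 × 31.1 = 26.031 mol/s
Reaction term: ξ·ΔH°_rxn = 26.031 × 14.3 = 372.24 kJ/s
Sensible, feed 190→25 °C: -723.54 kJ/s
Outlet flows (mol/s): A 5.0693, B 26.031
Sensible, products 25→220 °C: 916.01 kJ/s
Q = ΔH = 564.7 kJ/s = 564.7 kW
Heat supplied = 33882 kJ/min

Q_in = 33900 kJ/min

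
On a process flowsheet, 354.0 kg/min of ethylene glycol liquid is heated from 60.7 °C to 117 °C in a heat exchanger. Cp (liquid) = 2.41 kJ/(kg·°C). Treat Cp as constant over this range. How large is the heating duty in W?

Q = ṁ·Cp·ΔT = 354.0 × 2.41 × (117 − 60.7) = 48032 kJ/min
Converting: 48032 / 60 s = 800.53 kW
Heating duty = 800530 W

Q = 801000 W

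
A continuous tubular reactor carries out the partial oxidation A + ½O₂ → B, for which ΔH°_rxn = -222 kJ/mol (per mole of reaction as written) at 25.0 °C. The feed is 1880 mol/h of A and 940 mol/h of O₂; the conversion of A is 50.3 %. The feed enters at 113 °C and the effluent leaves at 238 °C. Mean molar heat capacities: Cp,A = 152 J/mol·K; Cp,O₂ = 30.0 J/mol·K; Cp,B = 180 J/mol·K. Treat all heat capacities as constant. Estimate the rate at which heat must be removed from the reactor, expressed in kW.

Extent of reaction ξ = 0.503 × 1880 = 945.64 mol/h
Reaction term: ξ·ΔH°_rxn = 945.64 × -222 = -209930 kJ/h
Sensible, feed 113→25 °C: -27628 kJ/h
Outlet flows (mol/h): A 934.36, O₂ 467.18, B 945.64
Sensible, products 25→238 °C: 69492 kJ/h
Q = ΔH = -168070 kJ/h = -46.686 kW
Heat removed = 46.686 kW

Q_out = 46.7 kW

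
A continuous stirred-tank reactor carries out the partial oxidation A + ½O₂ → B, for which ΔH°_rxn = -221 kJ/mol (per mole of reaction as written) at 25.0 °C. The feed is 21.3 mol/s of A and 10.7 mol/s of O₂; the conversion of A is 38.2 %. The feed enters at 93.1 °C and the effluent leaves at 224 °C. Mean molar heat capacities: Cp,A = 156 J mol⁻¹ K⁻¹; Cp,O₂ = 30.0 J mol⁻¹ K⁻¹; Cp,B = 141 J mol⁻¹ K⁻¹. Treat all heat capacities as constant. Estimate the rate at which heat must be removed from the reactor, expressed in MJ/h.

Q_out = 4930 MJ/h

Extent of reaction ξ = 0.382 × 21.3 = 8.1366 mol/s
Reaction term: ξ·ΔH°_rxn = 8.1366 × -221 = -1798.2 kJ/s
Sensible, feed 93.1→25 °C: -248.14 kJ/s
Outlet flows (mol/s): A 13.163, O₂ 6.6317, B 8.1366
Sensible, products 25→224 °C: 676.54 kJ/s
Q = ΔH = -1369.8 kJ/s = -1369.8 kW
Heat removed = 4931.2 MJ/h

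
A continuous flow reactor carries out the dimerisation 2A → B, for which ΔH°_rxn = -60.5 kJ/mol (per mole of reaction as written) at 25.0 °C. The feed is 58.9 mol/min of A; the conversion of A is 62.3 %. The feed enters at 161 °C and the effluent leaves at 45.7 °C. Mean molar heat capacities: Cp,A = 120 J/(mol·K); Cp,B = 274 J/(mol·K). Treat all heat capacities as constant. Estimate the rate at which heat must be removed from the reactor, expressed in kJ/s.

Q_out = 31.9 kJ/s

Extent of reaction ξ = 0.623 × 58.9 / 2 = 18.347 mol/min
Reaction term: ξ·ΔH°_rxn = 18.347 × -60.5 = -1110 kJ/min
Sensible, feed 161→25 °C: -961.25 kJ/min
Outlet flows (mol/min): A 22.205, B 18.347
Sensible, products 25→45.7 °C: 159.22 kJ/min
Q = ΔH = -1912 kJ/min = -31.867 kW
Heat removed = 31.867 kJ/s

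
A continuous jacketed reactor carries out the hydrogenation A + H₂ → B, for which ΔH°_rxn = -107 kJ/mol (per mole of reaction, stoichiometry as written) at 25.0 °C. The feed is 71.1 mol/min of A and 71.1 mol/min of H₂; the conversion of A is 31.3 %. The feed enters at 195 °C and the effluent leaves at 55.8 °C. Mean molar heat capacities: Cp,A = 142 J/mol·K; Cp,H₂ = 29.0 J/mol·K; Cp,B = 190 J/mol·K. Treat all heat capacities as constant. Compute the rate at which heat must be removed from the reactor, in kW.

Extent of reaction ξ = 0.313 × 71.1 = 22.254 mol/min
Reaction term: ξ·ΔH°_rxn = 22.254 × -107 = -2381.2 kJ/min
Sensible, feed 195→25 °C: -2066.9 kJ/min
Outlet flows (mol/min): A 48.846, H₂ 48.846, B 22.254
Sensible, products 25→55.8 °C: 387.49 kJ/min
Q = ΔH = -4060.6 kJ/min = -67.677 kW
Heat removed = 67.677 kW

Q_out = 67.7 kW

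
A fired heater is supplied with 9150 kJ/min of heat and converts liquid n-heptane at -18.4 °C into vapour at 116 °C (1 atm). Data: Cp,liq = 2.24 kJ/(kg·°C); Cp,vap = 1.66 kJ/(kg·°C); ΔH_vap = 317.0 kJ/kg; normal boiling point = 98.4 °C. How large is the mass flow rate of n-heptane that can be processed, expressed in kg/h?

Δh = 2.24×(98.4−-18.4) + 317.0 + 1.66×(116−98.4) = 607.85 kJ/kg
Q = 9150 kJ/min = 152.5 kJ/s = 549000 kJ/h
ṁ = Q/Δh = 549000 / 607.85 = 903.19 kg/h

ṁ = 903 kg/h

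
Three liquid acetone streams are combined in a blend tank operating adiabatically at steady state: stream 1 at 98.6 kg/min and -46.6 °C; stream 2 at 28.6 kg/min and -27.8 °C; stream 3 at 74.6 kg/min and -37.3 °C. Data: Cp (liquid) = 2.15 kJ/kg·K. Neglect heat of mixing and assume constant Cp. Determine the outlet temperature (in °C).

Adiabatic, steady state ⇒ Σ ṁᵢCp,ᵢ(T_out − Tᵢ) = 0
Σ ṁᵢCp,ᵢTᵢ = 98.6×2.15×-46.6 + 28.6×2.15×-27.8 + 74.6×2.15×-37.3 = -17571
Σ ṁᵢCp,ᵢ = 98.6×2.15 + 28.6×2.15 + 74.6×2.15 = 433.87
T_out = -17571 / 433.87 = -40.498 °C

T_out = -40.5 °C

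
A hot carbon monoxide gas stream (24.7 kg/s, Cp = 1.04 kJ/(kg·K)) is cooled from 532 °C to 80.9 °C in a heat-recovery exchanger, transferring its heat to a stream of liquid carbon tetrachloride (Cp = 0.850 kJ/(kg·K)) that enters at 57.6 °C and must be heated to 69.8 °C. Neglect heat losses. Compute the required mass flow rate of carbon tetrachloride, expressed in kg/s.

Heat released by hot stream: Q = 24.7 × 1.04 × (532 − 80.9) = 11588 kJ/s
Energy balance on cold side (adiabatic exchanger): Q = ṁ_c·Cp_c·(T_c,out − T_c,in)
ṁ_c = 11588 / [0.850 × (69.8 − 57.6)] = 1117.4 kg/s

ṁ_c = 1120 kg/s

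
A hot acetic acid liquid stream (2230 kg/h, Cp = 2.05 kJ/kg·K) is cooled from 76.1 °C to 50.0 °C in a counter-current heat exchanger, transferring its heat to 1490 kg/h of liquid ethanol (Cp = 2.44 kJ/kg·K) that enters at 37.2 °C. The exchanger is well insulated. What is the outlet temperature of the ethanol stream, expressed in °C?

Heat released by hot stream: Q = 2230 × 2.05 × (76.1 − 50.0) = 119320 kJ/h
Energy balance on cold side (adiabatic exchanger): Q = ṁ_c·Cp_c·(T_c,out − T_c,in)
T_c,out = 37.2 + 119320/(1490 × 2.44) = 70.019 °C

T_c,out = 70.0 °C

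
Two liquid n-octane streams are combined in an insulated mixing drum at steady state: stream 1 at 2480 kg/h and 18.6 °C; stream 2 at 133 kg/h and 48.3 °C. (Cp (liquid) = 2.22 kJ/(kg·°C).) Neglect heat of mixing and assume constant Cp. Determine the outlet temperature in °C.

T_out = 20.1 °C

Adiabatic, steady state ⇒ Σ ṁᵢCp,ᵢ(T_out − Tᵢ) = 0
Σ ṁᵢCp,ᵢTᵢ = 2480×2.22×18.6 + 133×2.22×48.3 = 116670
Σ ṁᵢCp,ᵢ = 2480×2.22 + 133×2.22 = 5800.9
T_out = 116670 / 5800.9 = 20.112 °C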